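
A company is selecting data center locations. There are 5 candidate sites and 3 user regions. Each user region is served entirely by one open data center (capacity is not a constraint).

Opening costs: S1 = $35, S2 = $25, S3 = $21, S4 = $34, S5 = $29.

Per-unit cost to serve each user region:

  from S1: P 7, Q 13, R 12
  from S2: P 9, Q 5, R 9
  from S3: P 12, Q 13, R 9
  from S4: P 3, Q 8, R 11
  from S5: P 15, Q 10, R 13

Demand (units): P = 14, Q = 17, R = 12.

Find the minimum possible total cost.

For any fixed open set, each user region goes to its cheapest open site; total = fixed + service.
{S2, S4}: P→S4 3·14=42, Q→S2 5·17=85, R→S2 9·12=108. Service 235; fixed 59; total 294.
{S2, S3, S4}: service 235 + fixed 80 = 315
{S2, S4, S5}: P→S4 3·14=42, Q→S2 5·17=85, R→S2 9·12=108. Service 235; fixed 88; total 323.
{S1, S2, S3, S4, S5}: service 235 + fixed 144 = 379
No other subset beats 294.

Minimum total cost: 294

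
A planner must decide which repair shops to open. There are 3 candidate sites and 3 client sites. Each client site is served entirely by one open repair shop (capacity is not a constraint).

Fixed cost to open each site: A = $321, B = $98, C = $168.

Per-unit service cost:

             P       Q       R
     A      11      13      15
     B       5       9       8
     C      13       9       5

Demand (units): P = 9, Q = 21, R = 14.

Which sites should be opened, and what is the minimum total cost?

For any fixed open set, each client site goes to its cheapest open site; total = fixed + service.
{B}: P→B 5·9=45, Q→B 9·21=189, R→B 8·14=112. Service 346; fixed 98; total 444.
{C}: service 376 + fixed 168 = 544
{B, C}: P→B 5·9=45, Q→B 9·21=189, R→C 5·14=70. Service 304; fixed 266; total 570.
{A, B, C}: service 304 + fixed 587 = 891
No other subset beats 444.

Open B only; minimum total cost 444.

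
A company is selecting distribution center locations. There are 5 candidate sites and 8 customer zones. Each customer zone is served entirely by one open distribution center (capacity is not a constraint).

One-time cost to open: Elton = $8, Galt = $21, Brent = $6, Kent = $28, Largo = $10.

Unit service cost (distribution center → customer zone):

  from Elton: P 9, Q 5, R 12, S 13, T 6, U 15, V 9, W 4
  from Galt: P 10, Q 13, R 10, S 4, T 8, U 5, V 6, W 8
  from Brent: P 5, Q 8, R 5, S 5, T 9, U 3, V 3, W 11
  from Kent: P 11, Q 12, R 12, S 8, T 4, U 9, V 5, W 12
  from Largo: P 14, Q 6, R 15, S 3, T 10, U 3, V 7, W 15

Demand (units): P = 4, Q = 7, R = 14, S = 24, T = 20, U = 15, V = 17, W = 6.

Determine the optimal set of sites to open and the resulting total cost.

For any fixed open set, each customer zone goes to its cheapest open site; total = fixed + service.
{Elton, Brent, Kent, Largo}: P→Brent 5·4=20, Q→Elton 5·7=35, R→Brent 5·14=70, S→Largo 3·24=72, T→Kent 4·20=80, U→Brent 3·15=45, V→Brent 3·17=51, W→Elton 4·6=24. Service 397; fixed 52; total 449.
{Elton, Brent, Largo}: service 437 + fixed 24 = 461
{Elton, Galt, Brent, Kent, Largo}: service 397 + fixed 73 = 470
{Brent}: service 608 + fixed 6 = 614
No other subset beats 449.

Open Elton, Brent, Kent and Largo; minimum total cost 449.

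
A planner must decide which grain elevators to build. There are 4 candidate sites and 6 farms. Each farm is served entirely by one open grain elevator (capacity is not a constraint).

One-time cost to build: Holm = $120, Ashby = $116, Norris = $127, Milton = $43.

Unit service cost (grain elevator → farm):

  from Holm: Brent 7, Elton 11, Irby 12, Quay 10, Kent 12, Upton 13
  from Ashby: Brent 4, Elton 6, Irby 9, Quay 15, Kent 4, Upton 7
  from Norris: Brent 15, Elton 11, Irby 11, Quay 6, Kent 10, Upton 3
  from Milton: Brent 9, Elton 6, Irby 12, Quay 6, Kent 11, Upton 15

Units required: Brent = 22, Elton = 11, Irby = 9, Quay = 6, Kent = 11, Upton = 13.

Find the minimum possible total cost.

Minimum total cost: 565

For any fixed open set, each farm goes to its cheapest open site; total = fixed + service.
{Ashby, Milton}: Brent→Ashby 4·22=88, Elton→Ashby 6·11=66, Irby→Ashby 9·9=81, Quay→Milton 6·6=36, Kent→Ashby 4·11=44, Upton→Ashby 7·13=91. Service 406; fixed 159; total 565.
{Ashby}: Brent→Ashby 4·22=88, Elton→Ashby 6·11=66, Irby→Ashby 9·9=81, Quay→Ashby 15·6=90, Kent→Ashby 4·11=44, Upton→Ashby 7·13=91. Service 460; fixed 116; total 576.
{Ashby, Norris}: Brent→Ashby 4·22=88, Elton→Ashby 6·11=66, Irby→Ashby 9·9=81, Quay→Norris 6·6=36, Kent→Ashby 4·11=44, Upton→Norris 3·13=39. Service 354; fixed 243; total 597.
{Holm, Ashby, Norris, Milton}: Brent→Ashby 4·22=88, Elton→Ashby 6·11=66, Irby→Ashby 9·9=81, Quay→Norris 6·6=36, Kent→Ashby 4·11=44, Upton→Norris 3·13=39. Service 354; fixed 406; total 760.
No other subset beats 565.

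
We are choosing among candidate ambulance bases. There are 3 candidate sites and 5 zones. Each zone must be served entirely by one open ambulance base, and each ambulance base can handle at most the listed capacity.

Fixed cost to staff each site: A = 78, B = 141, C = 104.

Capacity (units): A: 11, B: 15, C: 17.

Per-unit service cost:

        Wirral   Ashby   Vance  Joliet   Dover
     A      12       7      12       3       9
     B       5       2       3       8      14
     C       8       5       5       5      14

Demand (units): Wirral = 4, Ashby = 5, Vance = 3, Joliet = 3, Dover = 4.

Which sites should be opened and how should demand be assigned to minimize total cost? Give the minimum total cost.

Open {A, C}: Wirral→C 8·4=32, Ashby→C 5·5=25, Vance→C 5·3=15, Joliet→A 3·3=9, Dover→A 9·4=36.
Loads: A carries 7/11, C carries 12/17. Service 117; fixed 182; total 299.
Next best feasible plan costs 303.

Minimum total cost: 299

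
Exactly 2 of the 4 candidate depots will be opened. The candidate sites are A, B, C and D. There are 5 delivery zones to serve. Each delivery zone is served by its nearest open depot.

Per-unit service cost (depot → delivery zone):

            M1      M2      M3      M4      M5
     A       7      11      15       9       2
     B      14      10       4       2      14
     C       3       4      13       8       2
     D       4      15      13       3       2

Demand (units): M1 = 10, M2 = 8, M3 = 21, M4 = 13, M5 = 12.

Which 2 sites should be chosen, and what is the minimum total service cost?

Choose B and C; total service cost 196.

With exactly 2 open, each delivery zone uses its cheapest among the chosen.
{B, C}: M1→C 3·10=30, M2→C 4·8=32, M3→B 4·21=84, M4→B 2·13=26, M5→C 2·12=24. Service cost 196.
{B, D}: service cost 254
{A, B}: service cost 284
Among all 6 size-2 choices, {B, C} is lowest.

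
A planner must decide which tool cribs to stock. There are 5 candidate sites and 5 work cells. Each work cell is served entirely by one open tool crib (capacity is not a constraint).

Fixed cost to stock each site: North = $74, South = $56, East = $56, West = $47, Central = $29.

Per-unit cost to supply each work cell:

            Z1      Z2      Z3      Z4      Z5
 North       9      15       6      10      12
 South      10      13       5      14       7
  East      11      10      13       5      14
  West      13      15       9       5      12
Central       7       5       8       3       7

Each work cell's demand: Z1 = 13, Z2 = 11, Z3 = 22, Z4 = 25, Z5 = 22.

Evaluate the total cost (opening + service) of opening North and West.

Each work cell is assigned to its cheapest site among the open ones.
{North, West}: Z1→North 9·13=117, Z2→North 15·11=165, Z3→North 6·22=132, Z4→West 5·25=125, Z5→North 12·22=264. Service 803; fixed 121; total 924.

Total cost: 924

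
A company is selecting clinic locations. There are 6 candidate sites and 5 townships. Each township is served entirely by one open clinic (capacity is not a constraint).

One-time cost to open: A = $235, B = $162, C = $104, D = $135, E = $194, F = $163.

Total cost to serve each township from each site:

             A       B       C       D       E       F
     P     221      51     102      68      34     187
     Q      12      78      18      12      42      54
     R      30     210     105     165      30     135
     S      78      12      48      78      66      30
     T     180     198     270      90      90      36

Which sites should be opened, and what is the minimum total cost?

For any fixed open set, each township goes to its cheapest open site; total = fixed + service.
{E}: P→E 34, Q→E 42, R→E 30, S→E 66, T→E 90. Service 262; fixed 194; total 456.
{C, E}: service 220 + fixed 298 = 518
{E, F}: P→E 34, Q→E 42, R→E 30, S→F 30, T→F 36. Service 172; fixed 357; total 529.
{A, B, C, D, E, F}: service 124 + fixed 993 = 1117
No other subset beats 456.

Open E only; minimum total cost 456.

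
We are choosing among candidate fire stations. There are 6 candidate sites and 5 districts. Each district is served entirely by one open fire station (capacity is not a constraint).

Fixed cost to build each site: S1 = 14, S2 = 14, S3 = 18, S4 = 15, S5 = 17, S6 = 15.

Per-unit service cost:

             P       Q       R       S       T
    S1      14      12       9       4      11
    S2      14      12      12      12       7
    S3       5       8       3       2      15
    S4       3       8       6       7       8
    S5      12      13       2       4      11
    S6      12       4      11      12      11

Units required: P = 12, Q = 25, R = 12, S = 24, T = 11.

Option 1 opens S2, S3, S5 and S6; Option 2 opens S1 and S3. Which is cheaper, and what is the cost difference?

Option 1: {S2, S3, S5, S6}: P→S3 5·12=60, Q→S6 4·25=100, R→S5 2·12=24, S→S3 2·24=48, T→S2 7·11=77. Service 309; fixed 64; total 373.
Option 2: {S1, S3}: P→S3 5·12=60, Q→S3 8·25=200, R→S3 3·12=36, S→S3 2·24=48, T→S1 11·11=121. Service 465; fixed 32; total 497.
Difference: |373 − 497| = 124.

Option 1 is cheaper by 124.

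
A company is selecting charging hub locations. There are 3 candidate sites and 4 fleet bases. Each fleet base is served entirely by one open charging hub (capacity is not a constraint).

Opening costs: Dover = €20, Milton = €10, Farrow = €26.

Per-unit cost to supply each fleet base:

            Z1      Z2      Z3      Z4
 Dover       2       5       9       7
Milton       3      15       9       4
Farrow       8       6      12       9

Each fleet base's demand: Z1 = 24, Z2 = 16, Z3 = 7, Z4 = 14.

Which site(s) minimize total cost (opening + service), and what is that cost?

For any fixed open set, each fleet base goes to its cheapest open site; total = fixed + service.
{Dover, Milton}: Z1→Dover 2·24=48, Z2→Dover 5·16=80, Z3→Dover 9·7=63, Z4→Milton 4·14=56. Service 247; fixed 30; total 277.
{Dover, Milton, Farrow}: Z1→Dover 2·24=48, Z2→Dover 5·16=80, Z3→Dover 9·7=63, Z4→Milton 4·14=56. Service 247; fixed 56; total 303.
{Dover}: Z1→Dover 2·24=48, Z2→Dover 5·16=80, Z3→Dover 9·7=63, Z4→Dover 7·14=98. Service 289; fixed 20; total 309.
{Milton}: service 431 + fixed 10 = 441
(All 7 nonempty subsets were checked; Dover and Milton is lowest.)

Open Dover and Milton; minimum total cost 277.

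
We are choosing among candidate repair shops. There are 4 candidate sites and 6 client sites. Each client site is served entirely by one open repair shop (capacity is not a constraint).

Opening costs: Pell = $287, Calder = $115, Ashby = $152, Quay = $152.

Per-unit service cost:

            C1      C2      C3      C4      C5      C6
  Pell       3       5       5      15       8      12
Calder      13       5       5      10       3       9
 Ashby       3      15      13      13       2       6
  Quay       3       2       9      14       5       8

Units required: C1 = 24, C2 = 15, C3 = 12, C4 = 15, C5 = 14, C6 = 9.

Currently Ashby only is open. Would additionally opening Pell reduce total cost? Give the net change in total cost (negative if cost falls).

No — net change +41 (cost rises by 41).

Current service cost with {Ashby}: 730.
Adding Pell: each client site re-picks its cheapest; new service cost 484, saving 246.
Extra fixed cost: 287. Net change = 287 − 246 = 41.
(Totals: 882 → 923.)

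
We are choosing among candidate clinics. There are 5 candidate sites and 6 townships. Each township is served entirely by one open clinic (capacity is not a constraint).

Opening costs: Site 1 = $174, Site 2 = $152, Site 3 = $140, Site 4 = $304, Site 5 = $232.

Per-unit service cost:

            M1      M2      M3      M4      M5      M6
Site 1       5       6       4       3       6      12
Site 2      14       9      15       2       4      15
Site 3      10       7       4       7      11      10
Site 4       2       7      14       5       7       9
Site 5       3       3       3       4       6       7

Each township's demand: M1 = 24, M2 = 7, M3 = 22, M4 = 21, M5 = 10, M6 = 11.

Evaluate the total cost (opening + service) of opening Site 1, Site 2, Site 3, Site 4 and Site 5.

Total cost: 1296

Each township is assigned to its cheapest site among the open ones.
{Site 1, Site 2, Site 3, Site 4, Site 5}: M1→Site 4 2·24=48, M2→Site 5 3·7=21, M3→Site 5 3·22=66, M4→Site 2 2·21=42, M5→Site 2 4·10=40, M6→Site 5 7·11=77. Service 294; fixed 1002; total 1296.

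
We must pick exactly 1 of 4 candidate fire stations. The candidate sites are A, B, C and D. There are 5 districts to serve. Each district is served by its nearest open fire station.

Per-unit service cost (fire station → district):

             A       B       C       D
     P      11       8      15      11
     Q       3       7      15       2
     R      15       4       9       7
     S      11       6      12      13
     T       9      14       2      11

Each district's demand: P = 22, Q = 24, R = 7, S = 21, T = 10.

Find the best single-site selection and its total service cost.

With exactly 1 open, each district uses its cheapest among the chosen.
{B}: P→B 8·22=176, Q→B 7·24=168, R→B 4·7=28, S→B 6·21=126, T→B 14·10=140. Service cost 638.
{D}: service cost 722
{A}: service cost 740
Among all 4 size-1 choices, {B} is lowest.

Choose B only; total service cost 638.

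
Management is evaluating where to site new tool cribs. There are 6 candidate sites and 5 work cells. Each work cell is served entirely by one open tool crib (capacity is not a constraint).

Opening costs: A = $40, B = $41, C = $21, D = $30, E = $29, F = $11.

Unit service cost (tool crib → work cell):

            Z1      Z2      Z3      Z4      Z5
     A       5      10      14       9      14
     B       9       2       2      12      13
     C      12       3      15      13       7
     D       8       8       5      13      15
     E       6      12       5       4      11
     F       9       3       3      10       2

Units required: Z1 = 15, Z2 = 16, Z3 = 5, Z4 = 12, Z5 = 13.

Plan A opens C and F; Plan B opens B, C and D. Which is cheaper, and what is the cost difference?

Plan A is cheaper by 113.

Plan A: {C, F}: Z1→F 9·15=135, Z2→C 3·16=48, Z3→F 3·5=15, Z4→F 10·12=120, Z5→F 2·13=26. Service 344; fixed 32; total 376.
Plan B: {B, C, D}: Z1→D 8·15=120, Z2→B 2·16=32, Z3→B 2·5=10, Z4→B 12·12=144, Z5→C 7·13=91. Service 397; fixed 92; total 489.
Difference: |376 − 489| = 113.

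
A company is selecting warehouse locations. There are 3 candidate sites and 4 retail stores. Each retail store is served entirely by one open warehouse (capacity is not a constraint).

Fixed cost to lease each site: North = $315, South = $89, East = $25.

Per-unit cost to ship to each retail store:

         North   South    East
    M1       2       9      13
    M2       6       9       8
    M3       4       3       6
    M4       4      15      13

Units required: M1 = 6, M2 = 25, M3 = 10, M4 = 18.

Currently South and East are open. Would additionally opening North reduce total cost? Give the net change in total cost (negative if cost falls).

Current service cost with {South, East}: 518.
Adding North: each retail store re-picks its cheapest; new service cost 264, saving 254.
Extra fixed cost: 315. Net change = 315 − 254 = 61.
(Totals: 632 → 693.)

No — net change +61 (cost rises by 61).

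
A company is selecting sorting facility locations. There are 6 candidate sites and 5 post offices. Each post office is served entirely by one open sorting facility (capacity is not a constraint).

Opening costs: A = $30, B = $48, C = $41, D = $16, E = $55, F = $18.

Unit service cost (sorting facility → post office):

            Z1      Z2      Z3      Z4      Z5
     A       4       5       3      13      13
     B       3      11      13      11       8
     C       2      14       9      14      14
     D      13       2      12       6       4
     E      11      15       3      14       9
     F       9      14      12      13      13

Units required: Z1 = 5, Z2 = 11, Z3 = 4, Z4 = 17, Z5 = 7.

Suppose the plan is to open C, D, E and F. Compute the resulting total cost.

Each post office is assigned to its cheapest site among the open ones.
{C, D, E, F}: Z1→C 2·5=10, Z2→D 2·11=22, Z3→E 3·4=12, Z4→D 6·17=102, Z5→D 4·7=28. Service 174; fixed 130; total 304.

Total cost: 304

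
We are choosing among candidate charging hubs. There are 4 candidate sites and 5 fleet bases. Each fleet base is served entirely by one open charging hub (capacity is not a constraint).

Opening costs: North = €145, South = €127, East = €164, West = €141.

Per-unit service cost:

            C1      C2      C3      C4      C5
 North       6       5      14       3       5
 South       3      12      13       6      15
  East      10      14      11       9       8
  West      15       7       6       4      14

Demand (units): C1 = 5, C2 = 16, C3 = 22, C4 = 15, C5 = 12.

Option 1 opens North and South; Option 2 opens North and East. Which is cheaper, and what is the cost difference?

Option 1: {North, South}: C1→South 3·5=15, C2→North 5·16=80, C3→South 13·22=286, C4→North 3·15=45, C5→North 5·12=60. Service 486; fixed 272; total 758.
Option 2: {North, East}: C1→North 6·5=30, C2→North 5·16=80, C3→East 11·22=242, C4→North 3·15=45, C5→North 5·12=60. Service 457; fixed 309; total 766.
Difference: |758 − 766| = 8.

Option 1 is cheaper by 8.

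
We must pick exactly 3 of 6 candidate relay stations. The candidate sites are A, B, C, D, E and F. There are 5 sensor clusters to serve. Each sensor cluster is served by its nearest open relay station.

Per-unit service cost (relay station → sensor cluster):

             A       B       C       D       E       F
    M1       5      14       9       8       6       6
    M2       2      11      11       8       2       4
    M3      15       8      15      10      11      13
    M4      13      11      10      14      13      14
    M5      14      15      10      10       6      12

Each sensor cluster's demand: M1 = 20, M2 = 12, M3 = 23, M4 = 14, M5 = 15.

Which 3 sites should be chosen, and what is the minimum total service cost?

Choose A, B and E; total service cost 552.

With exactly 3 open, each sensor cluster uses its cheapest among the chosen.
{A, B, E}: M1→A 5·20=100, M2→A 2·12=24, M3→B 8·23=184, M4→B 11·14=154, M5→E 6·15=90. Service cost 552.
{B, C, E}: service cost 558
{B, D, E}: service cost 572
Among all 20 size-3 choices, {A, B, E} is lowest.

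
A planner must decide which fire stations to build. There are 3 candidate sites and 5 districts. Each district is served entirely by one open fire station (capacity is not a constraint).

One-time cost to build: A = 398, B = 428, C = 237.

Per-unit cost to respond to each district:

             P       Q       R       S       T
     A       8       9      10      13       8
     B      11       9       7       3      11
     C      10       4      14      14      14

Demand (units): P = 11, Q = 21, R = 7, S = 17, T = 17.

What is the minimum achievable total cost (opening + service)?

Minimum total cost: 1005

For any fixed open set, each district goes to its cheapest open site; total = fixed + service.
{C}: P→C 10·11=110, Q→C 4·21=84, R→C 14·7=98, S→C 14·17=238, T→C 14·17=238. Service 768; fixed 237; total 1005.
{B}: P→B 11·11=121, Q→B 9·21=189, R→B 7·7=49, S→B 3·17=51, T→B 11·17=187. Service 597; fixed 428; total 1025.
{A}: P→A 8·11=88, Q→A 9·21=189, R→A 10·7=70, S→A 13·17=221, T→A 8·17=136. Service 704; fixed 398; total 1102.
{A, B, C}: service 408 + fixed 1063 = 1471
No other subset beats 1005.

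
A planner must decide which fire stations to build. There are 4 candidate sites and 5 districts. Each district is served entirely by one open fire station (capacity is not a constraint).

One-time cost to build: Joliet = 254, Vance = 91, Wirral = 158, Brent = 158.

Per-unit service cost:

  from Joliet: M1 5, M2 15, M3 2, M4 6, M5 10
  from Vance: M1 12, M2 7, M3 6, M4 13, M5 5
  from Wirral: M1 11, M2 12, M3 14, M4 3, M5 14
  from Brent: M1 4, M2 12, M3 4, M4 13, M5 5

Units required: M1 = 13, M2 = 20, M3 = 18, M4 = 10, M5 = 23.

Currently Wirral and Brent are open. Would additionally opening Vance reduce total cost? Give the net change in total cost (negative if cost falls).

Yes — net change −9 (cost falls by 9).

Current service cost with {Wirral, Brent}: 509.
Adding Vance: each district re-picks its cheapest; new service cost 409, saving 100.
Extra fixed cost: 91. Net change = 91 − 100 = -9.
(Totals: 825 → 816.)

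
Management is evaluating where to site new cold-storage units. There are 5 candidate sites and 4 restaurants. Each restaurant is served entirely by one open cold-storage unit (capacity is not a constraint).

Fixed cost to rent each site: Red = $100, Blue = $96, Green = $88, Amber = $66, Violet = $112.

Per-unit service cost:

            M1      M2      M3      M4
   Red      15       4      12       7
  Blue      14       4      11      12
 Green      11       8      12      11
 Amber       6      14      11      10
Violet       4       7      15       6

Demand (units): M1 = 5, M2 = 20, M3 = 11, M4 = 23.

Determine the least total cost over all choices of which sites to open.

Minimum total cost: 548

For any fixed open set, each restaurant goes to its cheapest open site; total = fixed + service.
{Red}: M1→Red 15·5=75, M2→Red 4·20=80, M3→Red 12·11=132, M4→Red 7·23=161. Service 448; fixed 100; total 548.
{Red, Amber}: service 392 + fixed 166 = 558
{Blue, Violet}: M1→Violet 4·5=20, M2→Blue 4·20=80, M3→Blue 11·11=121, M4→Violet 6·23=138. Service 359; fixed 208; total 567.
{Red, Blue, Green, Amber, Violet}: service 359 + fixed 462 = 821
No other subset beats 548.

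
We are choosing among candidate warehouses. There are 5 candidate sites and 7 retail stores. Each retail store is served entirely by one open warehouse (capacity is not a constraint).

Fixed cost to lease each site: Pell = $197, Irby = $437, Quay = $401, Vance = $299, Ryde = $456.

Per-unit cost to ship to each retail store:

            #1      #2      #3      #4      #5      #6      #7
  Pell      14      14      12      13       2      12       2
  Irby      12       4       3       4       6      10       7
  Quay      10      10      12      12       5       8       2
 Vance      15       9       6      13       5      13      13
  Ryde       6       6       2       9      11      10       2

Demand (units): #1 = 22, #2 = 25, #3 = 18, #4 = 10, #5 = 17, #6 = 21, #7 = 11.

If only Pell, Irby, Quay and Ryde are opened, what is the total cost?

Each retail store is assigned to its cheapest site among the open ones.
{Pell, Irby, Quay, Ryde}: #1→Ryde 6·22=132, #2→Irby 4·25=100, #3→Ryde 2·18=36, #4→Irby 4·10=40, #5→Pell 2·17=34, #6→Quay 8·21=168, #7→Pell 2·11=22. Service 532; fixed 1491; total 2023.

Total cost: 2023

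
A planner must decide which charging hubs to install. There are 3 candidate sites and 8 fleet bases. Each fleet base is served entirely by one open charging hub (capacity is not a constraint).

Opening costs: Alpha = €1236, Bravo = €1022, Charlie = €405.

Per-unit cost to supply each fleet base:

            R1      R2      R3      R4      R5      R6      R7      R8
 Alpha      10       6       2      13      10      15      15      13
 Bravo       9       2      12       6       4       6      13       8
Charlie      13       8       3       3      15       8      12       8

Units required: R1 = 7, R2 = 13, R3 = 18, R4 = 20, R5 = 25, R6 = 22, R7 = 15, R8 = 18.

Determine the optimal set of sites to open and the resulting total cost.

Open Charlie only; minimum total cost 1589.

For any fixed open set, each fleet base goes to its cheapest open site; total = fixed + service.
{Charlie}: R1→Charlie 13·7=91, R2→Charlie 8·13=104, R3→Charlie 3·18=54, R4→Charlie 3·20=60, R5→Charlie 15·25=375, R6→Charlie 8·22=176, R7→Charlie 12·15=180, R8→Charlie 8·18=144. Service 1184; fixed 405; total 1589.
{Bravo}: service 996 + fixed 1022 = 2018
{Bravo, Charlie}: R1→Bravo 9·7=63, R2→Bravo 2·13=26, R3→Charlie 3·18=54, R4→Charlie 3·20=60, R5→Bravo 4·25=100, R6→Bravo 6·22=132, R7→Charlie 12·15=180, R8→Bravo 8·18=144. Service 759; fixed 1427; total 2186.
{Alpha, Bravo, Charlie}: R1→Bravo 9·7=63, R2→Bravo 2·13=26, R3→Alpha 2·18=36, R4→Charlie 3·20=60, R5→Bravo 4·25=100, R6→Bravo 6·22=132, R7→Charlie 12·15=180, R8→Bravo 8·18=144. Service 741; fixed 2663; total 3404.
No other subset beats 1589.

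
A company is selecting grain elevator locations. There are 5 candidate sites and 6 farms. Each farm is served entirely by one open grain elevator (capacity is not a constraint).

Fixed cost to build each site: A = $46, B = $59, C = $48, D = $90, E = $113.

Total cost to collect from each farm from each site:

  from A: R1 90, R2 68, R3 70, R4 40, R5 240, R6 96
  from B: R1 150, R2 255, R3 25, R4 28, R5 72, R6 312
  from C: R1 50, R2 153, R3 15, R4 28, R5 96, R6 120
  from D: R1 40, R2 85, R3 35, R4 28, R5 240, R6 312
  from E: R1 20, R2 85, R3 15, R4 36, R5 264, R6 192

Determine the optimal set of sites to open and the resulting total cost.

For any fixed open set, each farm goes to its cheapest open site; total = fixed + service.
{A, C}: R1→C 50, R2→A 68, R3→C 15, R4→C 28, R5→C 96, R6→A 96. Service 353; fixed 94; total 447.
{A, B, C}: service 329 + fixed 153 = 482
{A, B}: service 379 + fixed 105 = 484
{A, B, C, D, E}: service 299 + fixed 356 = 655
No other subset beats 447.

Open A and C; minimum total cost 447.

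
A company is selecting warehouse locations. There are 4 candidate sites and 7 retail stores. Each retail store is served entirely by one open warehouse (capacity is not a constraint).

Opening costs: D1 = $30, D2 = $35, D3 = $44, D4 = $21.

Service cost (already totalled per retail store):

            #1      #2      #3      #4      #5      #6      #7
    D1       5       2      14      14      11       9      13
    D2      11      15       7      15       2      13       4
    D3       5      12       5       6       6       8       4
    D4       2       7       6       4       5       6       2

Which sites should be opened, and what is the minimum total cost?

Open D4 only; minimum total cost 53.

For any fixed open set, each retail store goes to its cheapest open site; total = fixed + service.
{D4}: #1→D4 2, #2→D4 7, #3→D4 6, #4→D4 4, #5→D4 5, #6→D4 6, #7→D4 2. Service 32; fixed 21; total 53.
{D1, D4}: service 27 + fixed 51 = 78
{D2, D4}: service 29 + fixed 56 = 85
{D1, D2, D3, D4}: #1→D4 2, #2→D1 2, #3→D3 5, #4→D4 4, #5→D2 2, #6→D4 6, #7→D4 2. Service 23; fixed 130; total 153.
No other subset beats 53.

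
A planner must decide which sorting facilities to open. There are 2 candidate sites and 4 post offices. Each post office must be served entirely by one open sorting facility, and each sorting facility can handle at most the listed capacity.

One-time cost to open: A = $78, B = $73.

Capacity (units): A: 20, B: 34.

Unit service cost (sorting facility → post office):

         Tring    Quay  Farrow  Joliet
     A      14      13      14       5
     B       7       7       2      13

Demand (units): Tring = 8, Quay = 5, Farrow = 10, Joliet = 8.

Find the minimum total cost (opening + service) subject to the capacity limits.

Minimum total cost: 288

Open {B}: Tring→B 7·8=56, Quay→B 7·5=35, Farrow→B 2·10=20, Joliet→B 13·8=104.
Loads: B carries 31/34. Service 215; fixed 73; total 288.
Next best feasible plan costs 302.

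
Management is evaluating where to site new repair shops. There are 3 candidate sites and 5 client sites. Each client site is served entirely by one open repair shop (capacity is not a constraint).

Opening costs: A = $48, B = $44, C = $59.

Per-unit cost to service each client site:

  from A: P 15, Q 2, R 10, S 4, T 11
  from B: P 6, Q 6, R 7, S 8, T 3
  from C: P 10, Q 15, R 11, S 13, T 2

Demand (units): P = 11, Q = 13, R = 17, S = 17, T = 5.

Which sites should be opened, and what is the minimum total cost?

For any fixed open set, each client site goes to its cheapest open site; total = fixed + service.
{A, B}: P→B 6·11=66, Q→A 2·13=26, R→B 7·17=119, S→A 4·17=68, T→B 3·5=15. Service 294; fixed 92; total 386.
{A, B, C}: service 289 + fixed 151 = 440
{B}: service 414 + fixed 44 = 458
(All 7 nonempty subsets were checked; A and B is lowest.)

Open A and B; minimum total cost 386.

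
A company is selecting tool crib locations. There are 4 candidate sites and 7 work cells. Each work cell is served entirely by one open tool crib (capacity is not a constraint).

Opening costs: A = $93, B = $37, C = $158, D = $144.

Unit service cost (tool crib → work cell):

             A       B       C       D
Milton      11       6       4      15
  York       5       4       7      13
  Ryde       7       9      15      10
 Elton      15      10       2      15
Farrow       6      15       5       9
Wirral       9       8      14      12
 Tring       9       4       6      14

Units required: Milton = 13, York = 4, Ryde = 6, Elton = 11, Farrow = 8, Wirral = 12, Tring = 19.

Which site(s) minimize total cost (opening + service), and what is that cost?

Open B and C; minimum total cost 551.

For any fixed open set, each work cell goes to its cheapest open site; total = fixed + service.
{B, C}: Milton→C 4·13=52, York→B 4·4=16, Ryde→B 9·6=54, Elton→C 2·11=22, Farrow→C 5·8=40, Wirral→B 8·12=96, Tring→B 4·19=76. Service 356; fixed 195; total 551.
{B}: service 550 + fixed 37 = 587
{A, B}: Milton→B 6·13=78, York→B 4·4=16, Ryde→A 7·6=42, Elton→B 10·11=110, Farrow→A 6·8=48, Wirral→B 8·12=96, Tring→B 4·19=76. Service 466; fixed 130; total 596.
{A, B, C, D}: Milton→C 4·13=52, York→B 4·4=16, Ryde→A 7·6=42, Elton→C 2·11=22, Farrow→C 5·8=40, Wirral→B 8·12=96, Tring→B 4·19=76. Service 344; fixed 432; total 776.
No other subset beats 551.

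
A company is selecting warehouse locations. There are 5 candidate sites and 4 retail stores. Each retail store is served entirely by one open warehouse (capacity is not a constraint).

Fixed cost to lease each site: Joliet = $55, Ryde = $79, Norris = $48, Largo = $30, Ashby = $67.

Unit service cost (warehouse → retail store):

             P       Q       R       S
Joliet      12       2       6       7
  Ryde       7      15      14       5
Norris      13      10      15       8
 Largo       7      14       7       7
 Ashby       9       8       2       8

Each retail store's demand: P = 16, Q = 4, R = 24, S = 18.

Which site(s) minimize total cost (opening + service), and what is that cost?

For any fixed open set, each retail store goes to its cheapest open site; total = fixed + service.
{Largo, Ashby}: P→Largo 7·16=112, Q→Ashby 8·4=32, R→Ashby 2·24=48, S→Largo 7·18=126. Service 318; fixed 97; total 415.
{Ryde, Ashby}: P→Ryde 7·16=112, Q→Ashby 8·4=32, R→Ashby 2·24=48, S→Ryde 5·18=90. Service 282; fixed 146; total 428.
{Ashby}: P→Ashby 9·16=144, Q→Ashby 8·4=32, R→Ashby 2·24=48, S→Ashby 8·18=144. Service 368; fixed 67; total 435.
{Joliet, Ryde, Norris, Largo, Ashby}: service 258 + fixed 279 = 537
No other subset beats 415.

Open Largo and Ashby; minimum total cost 415.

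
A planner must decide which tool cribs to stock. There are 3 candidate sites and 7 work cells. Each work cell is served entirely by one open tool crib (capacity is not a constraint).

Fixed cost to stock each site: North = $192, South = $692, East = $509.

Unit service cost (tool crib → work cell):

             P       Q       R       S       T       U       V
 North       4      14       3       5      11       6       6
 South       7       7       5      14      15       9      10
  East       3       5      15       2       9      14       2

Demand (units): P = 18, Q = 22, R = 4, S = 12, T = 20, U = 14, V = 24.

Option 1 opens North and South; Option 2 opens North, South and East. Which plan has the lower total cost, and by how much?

Option 1: {North, South}: P→North 4·18=72, Q→South 7·22=154, R→North 3·4=12, S→North 5·12=60, T→North 11·20=220, U→North 6·14=84, V→North 6·24=144. Service 746; fixed 884; total 1630.
Option 2: {North, South, East}: P→East 3·18=54, Q→East 5·22=110, R→North 3·4=12, S→East 2·12=24, T→East 9·20=180, U→North 6·14=84, V→East 2·24=48. Service 512; fixed 1393; total 1905.
Difference: |1630 − 1905| = 275.

Option 1 is cheaper by 275.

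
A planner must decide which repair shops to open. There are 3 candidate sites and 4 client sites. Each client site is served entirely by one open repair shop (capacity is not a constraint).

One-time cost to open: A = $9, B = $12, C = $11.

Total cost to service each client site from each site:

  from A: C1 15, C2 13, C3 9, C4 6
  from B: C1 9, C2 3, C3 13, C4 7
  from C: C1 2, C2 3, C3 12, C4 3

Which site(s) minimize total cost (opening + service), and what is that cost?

Open C only; minimum total cost 31.

For any fixed open set, each client site goes to its cheapest open site; total = fixed + service.
{C}: C1→C 2, C2→C 3, C3→C 12, C4→C 3. Service 20; fixed 11; total 31.
{A, C}: service 17 + fixed 20 = 37
{B, C}: service 20 + fixed 23 = 43
{A, B, C}: service 17 + fixed 32 = 49
(All 7 nonempty subsets were checked; C only is lowest.)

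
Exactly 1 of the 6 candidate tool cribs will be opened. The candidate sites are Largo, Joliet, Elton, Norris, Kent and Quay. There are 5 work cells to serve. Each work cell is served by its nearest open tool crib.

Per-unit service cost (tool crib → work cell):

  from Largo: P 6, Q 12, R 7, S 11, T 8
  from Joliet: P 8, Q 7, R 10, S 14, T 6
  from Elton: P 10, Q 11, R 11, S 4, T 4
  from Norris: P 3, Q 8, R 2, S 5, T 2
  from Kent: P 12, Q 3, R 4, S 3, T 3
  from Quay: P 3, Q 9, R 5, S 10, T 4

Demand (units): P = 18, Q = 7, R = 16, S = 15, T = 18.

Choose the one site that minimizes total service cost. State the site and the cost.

With exactly 1 open, each work cell uses its cheapest among the chosen.
{Norris}: P→Norris 3·18=54, Q→Norris 8·7=56, R→Norris 2·16=32, S→Norris 5·15=75, T→Norris 2·18=36. Service cost 253.
{Kent}: service cost 400
{Quay}: service cost 419
Among all 6 size-1 choices, {Norris} is lowest.

Choose Norris only; total service cost 253.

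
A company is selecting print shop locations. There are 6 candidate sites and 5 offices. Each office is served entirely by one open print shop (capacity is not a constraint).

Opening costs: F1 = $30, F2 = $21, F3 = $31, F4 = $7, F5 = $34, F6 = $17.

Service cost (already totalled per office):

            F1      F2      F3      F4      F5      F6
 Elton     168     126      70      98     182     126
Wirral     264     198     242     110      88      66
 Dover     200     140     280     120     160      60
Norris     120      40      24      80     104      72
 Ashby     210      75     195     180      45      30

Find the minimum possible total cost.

For any fixed open set, each office goes to its cheapest open site; total = fixed + service.
{F3, F6}: Elton→F3 70, Wirral→F6 66, Dover→F6 60, Norris→F3 24, Ashby→F6 30. Service 250; fixed 48; total 298.
{F3, F4, F6}: service 250 + fixed 55 = 305
{F2, F3, F6}: service 250 + fixed 69 = 319
{F1, F2, F3, F4, F5, F6}: service 250 + fixed 140 = 390
No other subset beats 298.

Minimum total cost: 298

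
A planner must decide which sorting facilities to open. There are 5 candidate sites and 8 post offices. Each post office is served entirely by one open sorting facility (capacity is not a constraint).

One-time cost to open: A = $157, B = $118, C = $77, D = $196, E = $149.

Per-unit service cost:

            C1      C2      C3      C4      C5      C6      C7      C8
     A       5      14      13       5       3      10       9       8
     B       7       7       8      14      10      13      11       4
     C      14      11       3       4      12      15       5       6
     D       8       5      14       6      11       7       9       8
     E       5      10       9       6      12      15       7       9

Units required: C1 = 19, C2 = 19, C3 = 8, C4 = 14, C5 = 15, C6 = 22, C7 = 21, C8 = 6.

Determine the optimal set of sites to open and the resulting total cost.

Open A and C; minimum total cost 1024.

For any fixed open set, each post office goes to its cheapest open site; total = fixed + service.
{A, C}: C1→A 5·19=95, C2→C 11·19=209, C3→C 3·8=24, C4→C 4·14=56, C5→A 3·15=45, C6→A 10·22=220, C7→C 5·21=105, C8→C 6·6=36. Service 790; fixed 234; total 1024.
{A, C, D}: service 610 + fixed 430 = 1040
{A, B, C}: C1→A 5·19=95, C2→B 7·19=133, C3→C 3·8=24, C4→C 4·14=56, C5→A 3·15=45, C6→A 10·22=220, C7→C 5·21=105, C8→B 4·6=24. Service 702; fixed 352; total 1054.
{A, B, C, D, E}: C1→A 5·19=95, C2→D 5·19=95, C3→C 3·8=24, C4→C 4·14=56, C5→A 3·15=45, C6→D 7·22=154, C7→C 5·21=105, C8→B 4·6=24. Service 598; fixed 697; total 1295.
No other subset beats 1024.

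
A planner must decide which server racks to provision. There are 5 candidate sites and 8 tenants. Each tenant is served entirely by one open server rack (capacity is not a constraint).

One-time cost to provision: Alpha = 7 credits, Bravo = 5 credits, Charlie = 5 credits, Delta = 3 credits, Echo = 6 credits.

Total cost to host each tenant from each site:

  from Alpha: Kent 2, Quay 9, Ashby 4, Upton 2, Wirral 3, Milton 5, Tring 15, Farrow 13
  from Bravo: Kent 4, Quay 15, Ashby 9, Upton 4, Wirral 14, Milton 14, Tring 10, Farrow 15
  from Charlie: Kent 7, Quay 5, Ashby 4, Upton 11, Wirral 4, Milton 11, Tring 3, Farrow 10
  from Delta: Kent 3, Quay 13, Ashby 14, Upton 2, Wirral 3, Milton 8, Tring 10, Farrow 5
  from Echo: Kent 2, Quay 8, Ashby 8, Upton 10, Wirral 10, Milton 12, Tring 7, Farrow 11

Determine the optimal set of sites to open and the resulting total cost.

Open Charlie and Delta; minimum total cost 41.

For any fixed open set, each tenant goes to its cheapest open site; total = fixed + service.
{Charlie, Delta}: Kent→Delta 3, Quay→Charlie 5, Ashby→Charlie 4, Upton→Delta 2, Wirral→Delta 3, Milton→Delta 8, Tring→Charlie 3, Farrow→Delta 5. Service 33; fixed 8; total 41.
{Alpha, Charlie, Delta}: Kent→Alpha 2, Quay→Charlie 5, Ashby→Alpha 4, Upton→Alpha 2, Wirral→Alpha 3, Milton→Alpha 5, Tring→Charlie 3, Farrow→Delta 5. Service 29; fixed 15; total 44.
{Alpha, Charlie}: service 34 + fixed 12 = 46
{Alpha, Bravo, Charlie, Delta, Echo}: Kent→Alpha 2, Quay→Charlie 5, Ashby→Alpha 4, Upton→Alpha 2, Wirral→Alpha 3, Milton→Alpha 5, Tring→Charlie 3, Farrow→Delta 5. Service 29; fixed 26; total 55.
No other subset beats 41.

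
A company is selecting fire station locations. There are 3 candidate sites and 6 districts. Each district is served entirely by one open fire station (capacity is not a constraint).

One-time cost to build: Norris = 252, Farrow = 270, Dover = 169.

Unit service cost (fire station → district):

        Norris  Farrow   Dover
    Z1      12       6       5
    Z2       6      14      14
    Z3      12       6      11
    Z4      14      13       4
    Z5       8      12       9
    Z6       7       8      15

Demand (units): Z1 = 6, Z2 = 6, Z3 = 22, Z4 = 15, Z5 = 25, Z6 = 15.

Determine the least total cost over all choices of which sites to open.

Minimum total cost: 1035

For any fixed open set, each district goes to its cheapest open site; total = fixed + service.
{Dover}: Z1→Dover 5·6=30, Z2→Dover 14·6=84, Z3→Dover 11·22=242, Z4→Dover 4·15=60, Z5→Dover 9·25=225, Z6→Dover 15·15=225. Service 866; fixed 169; total 1035.
{Farrow, Dover}: Z1→Dover 5·6=30, Z2→Farrow 14·6=84, Z3→Farrow 6·22=132, Z4→Dover 4·15=60, Z5→Dover 9·25=225, Z6→Farrow 8·15=120. Service 651; fixed 439; total 1090.
{Norris, Dover}: service 673 + fixed 421 = 1094
{Norris, Farrow, Dover}: service 563 + fixed 691 = 1254
No other subset beats 1035.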